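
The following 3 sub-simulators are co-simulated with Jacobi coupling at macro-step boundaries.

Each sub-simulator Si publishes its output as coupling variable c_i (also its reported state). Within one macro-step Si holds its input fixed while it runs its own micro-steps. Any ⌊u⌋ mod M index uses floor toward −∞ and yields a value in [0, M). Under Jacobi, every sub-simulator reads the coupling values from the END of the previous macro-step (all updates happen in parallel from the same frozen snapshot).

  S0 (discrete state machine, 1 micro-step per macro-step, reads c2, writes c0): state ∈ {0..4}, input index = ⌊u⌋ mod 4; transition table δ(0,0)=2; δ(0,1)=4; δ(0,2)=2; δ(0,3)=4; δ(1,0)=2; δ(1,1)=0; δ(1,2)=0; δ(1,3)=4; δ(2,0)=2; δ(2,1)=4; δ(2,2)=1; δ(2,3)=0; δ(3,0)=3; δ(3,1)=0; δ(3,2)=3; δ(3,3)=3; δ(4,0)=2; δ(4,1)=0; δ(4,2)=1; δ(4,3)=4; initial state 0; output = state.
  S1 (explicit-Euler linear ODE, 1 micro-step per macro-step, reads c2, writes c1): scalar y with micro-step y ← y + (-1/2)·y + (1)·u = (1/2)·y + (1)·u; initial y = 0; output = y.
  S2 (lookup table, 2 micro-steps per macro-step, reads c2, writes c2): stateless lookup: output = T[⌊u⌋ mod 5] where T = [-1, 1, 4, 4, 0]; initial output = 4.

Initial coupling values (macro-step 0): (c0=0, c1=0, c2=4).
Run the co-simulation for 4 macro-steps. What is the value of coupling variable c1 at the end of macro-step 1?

c1 at macro-step 1 = 4

macro 1: S0 reads c2=4 → after 1×micro: 2; S1 reads c2=4 → after 1×micro: 4; S2 reads c2=4 → after 2×micro: 0 ⇒ (c0=2, c1=4, c2=0)
macro 2: S0 reads c2=0 → after 1×micro: 2; S1 reads c2=0 → after 1×micro: 2; S2 reads c2=0 → after 2×micro: -1 ⇒ (c0=2, c1=2, c2=-1)
macro 3: S0 reads c2=-1 → after 1×micro: 0; S1 reads c2=-1 → after 1×micro: 0; S2 reads c2=-1 → after 2×micro: 0 ⇒ (c0=0, c1=0, c2=0)
macro 4: S0 reads c2=0 → after 1×micro: 2; S1 reads c2=0 → after 1×micro: 0; S2 reads c2=0 → after 2×micro: -1 ⇒ (c0=2, c1=0, c2=-1)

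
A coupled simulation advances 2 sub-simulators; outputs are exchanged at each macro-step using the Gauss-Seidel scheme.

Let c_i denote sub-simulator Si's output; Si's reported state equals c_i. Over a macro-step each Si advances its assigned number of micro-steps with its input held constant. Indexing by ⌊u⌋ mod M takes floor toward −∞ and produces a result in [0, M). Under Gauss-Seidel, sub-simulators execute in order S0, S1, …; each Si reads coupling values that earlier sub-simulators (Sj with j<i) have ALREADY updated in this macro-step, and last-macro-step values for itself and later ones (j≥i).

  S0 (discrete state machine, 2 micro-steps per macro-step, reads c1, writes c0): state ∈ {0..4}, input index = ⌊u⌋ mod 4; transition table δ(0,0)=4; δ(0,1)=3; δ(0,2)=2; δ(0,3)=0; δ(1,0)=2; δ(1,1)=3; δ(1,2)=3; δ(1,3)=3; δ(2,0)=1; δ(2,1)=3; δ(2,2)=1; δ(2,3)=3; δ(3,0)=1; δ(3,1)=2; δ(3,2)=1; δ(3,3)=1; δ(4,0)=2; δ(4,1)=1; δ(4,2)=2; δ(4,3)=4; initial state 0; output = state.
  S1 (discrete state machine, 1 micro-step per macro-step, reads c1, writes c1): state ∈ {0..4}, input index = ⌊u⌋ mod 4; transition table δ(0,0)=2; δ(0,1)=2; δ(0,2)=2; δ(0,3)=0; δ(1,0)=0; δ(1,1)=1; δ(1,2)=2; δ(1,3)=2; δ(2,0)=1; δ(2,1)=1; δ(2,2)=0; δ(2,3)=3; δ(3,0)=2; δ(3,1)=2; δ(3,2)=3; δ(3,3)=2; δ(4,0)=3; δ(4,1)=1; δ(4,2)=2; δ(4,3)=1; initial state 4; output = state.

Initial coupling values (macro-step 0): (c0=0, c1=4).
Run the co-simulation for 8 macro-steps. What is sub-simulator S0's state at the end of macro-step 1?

macro 1: S0 reads c1=4 → after 2×micro: 2; S1 reads c1=4 → after 1×micro: 3 ⇒ (c0=2, c1=3)
macro 2: S0 reads c1=3 → after 2×micro: 1; S1 reads c1=3 → after 1×micro: 2 ⇒ (c0=1, c1=2)
macro 3: S0 reads c1=2 → after 2×micro: 1; S1 reads c1=2 → after 1×micro: 0 ⇒ (c0=1, c1=0)
macro 4: S0 reads c1=0 → after 2×micro: 1; S1 reads c1=0 → after 1×micro: 2 ⇒ (c0=1, c1=2)
macro 5: S0 reads c1=2 → after 2×micro: 1; S1 reads c1=2 → after 1×micro: 0 ⇒ (c0=1, c1=0)
macro 6: S0 reads c1=0 → after 2×micro: 1; S1 reads c1=0 → after 1×micro: 2 ⇒ (c0=1, c1=2)
macro 7: S0 reads c1=2 → after 2×micro: 1; S1 reads c1=2 → after 1×micro: 0 ⇒ (c0=1, c1=0)
macro 8: S0 reads c1=0 → after 2×micro: 1; S1 reads c1=0 → after 1×micro: 2 ⇒ (c0=1, c1=2)

S0 state at macro-step 1 = 2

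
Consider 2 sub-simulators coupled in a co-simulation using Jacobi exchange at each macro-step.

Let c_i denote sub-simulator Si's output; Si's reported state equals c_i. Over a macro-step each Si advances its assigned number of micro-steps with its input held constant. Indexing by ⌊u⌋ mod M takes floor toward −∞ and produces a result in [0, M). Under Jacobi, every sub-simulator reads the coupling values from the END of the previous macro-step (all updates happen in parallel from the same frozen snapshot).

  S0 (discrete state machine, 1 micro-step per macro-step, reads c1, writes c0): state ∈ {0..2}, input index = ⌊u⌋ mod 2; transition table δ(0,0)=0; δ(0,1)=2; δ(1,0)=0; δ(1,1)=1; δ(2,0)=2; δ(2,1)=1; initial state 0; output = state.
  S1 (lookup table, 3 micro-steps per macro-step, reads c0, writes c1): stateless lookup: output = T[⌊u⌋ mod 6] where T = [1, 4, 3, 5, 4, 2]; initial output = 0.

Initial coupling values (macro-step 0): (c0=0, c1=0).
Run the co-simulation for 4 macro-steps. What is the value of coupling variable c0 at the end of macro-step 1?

macro 1: S0 reads c1=0 → after 1×micro: 0; S1 reads c0=0 → after 3×micro: 1 ⇒ (c0=0, c1=1)
macro 2: S0 reads c1=1 → after 1×micro: 2; S1 reads c0=0 → after 3×micro: 1 ⇒ (c0=2, c1=1)
macro 3: S0 reads c1=1 → after 1×micro: 1; S1 reads c0=2 → after 3×micro: 3 ⇒ (c0=1, c1=3)
macro 4: S0 reads c1=3 → after 1×micro: 1; S1 reads c0=1 → after 3×micro: 4 ⇒ (c0=1, c1=4)

c0 at macro-step 1 = 0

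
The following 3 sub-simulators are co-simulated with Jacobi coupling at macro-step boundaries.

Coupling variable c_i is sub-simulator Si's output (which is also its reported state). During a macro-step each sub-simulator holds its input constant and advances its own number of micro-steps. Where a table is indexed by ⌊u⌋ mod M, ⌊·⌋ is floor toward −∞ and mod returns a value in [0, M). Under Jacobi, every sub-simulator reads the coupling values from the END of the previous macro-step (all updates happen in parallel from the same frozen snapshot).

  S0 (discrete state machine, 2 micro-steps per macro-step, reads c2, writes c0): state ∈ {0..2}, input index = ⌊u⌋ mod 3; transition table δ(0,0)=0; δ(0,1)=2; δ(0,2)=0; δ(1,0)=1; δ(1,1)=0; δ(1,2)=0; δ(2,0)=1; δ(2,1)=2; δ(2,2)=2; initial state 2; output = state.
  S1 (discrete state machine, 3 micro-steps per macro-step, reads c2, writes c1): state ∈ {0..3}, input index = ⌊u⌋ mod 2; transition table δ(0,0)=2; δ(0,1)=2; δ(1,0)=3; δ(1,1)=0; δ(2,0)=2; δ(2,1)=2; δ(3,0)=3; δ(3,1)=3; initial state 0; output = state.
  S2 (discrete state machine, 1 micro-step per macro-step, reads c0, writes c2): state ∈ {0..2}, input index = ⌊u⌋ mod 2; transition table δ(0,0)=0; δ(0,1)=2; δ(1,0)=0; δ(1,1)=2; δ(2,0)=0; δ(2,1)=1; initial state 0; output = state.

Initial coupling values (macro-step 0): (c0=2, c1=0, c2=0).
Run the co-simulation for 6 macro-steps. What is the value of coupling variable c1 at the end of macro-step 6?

macro 1: S0 reads c2=0 → after 2×micro: 1; S1 reads c2=0 → after 3×micro: 2; S2 reads c0=2 → after 1×micro: 0 ⇒ (c0=1, c1=2, c2=0)
macro 2: S0 reads c2=0 → after 2×micro: 1; S1 reads c2=0 → after 3×micro: 2; S2 reads c0=1 → after 1×micro: 2 ⇒ (c0=1, c1=2, c2=2)
macro 3: S0 reads c2=2 → after 2×micro: 0; S1 reads c2=2 → after 3×micro: 2; S2 reads c0=1 → after 1×micro: 1 ⇒ (c0=0, c1=2, c2=1)
macro 4: S0 reads c2=1 → after 2×micro: 2; S1 reads c2=1 → after 3×micro: 2; S2 reads c0=0 → after 1×micro: 0 ⇒ (c0=2, c1=2, c2=0)
macro 5: S0 reads c2=0 → after 2×micro: 1; S1 reads c2=0 → after 3×micro: 2; S2 reads c0=2 → after 1×micro: 0 ⇒ (c0=1, c1=2, c2=0)
macro 6: S0 reads c2=0 → after 2×micro: 1; S1 reads c2=0 → after 3×micro: 2; S2 reads c0=1 → after 1×micro: 2 ⇒ (c0=1, c1=2, c2=2)

c1 at macro-step 6 = 2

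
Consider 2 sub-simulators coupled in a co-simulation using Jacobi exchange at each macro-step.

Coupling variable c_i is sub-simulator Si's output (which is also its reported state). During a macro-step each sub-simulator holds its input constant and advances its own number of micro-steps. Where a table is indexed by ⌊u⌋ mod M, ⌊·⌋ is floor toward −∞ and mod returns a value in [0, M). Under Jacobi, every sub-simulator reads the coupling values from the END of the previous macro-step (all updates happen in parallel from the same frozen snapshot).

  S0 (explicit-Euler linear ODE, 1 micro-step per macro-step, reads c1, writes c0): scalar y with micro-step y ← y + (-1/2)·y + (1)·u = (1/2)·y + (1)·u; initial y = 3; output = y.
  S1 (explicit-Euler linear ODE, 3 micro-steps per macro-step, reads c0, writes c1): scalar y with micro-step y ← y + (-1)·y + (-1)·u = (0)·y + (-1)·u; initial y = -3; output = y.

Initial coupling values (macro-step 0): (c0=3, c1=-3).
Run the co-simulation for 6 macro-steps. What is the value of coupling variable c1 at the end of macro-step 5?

c1 at macro-step 5 = -57/16

macro 1: S0 reads c1=-3 → after 1×micro: -3/2; S1 reads c0=3 → after 3×micro: -3 ⇒ (c0=-3/2, c1=-3)
macro 2: S0 reads c1=-3 → after 1×micro: -15/4; S1 reads c0=-3/2 → after 3×micro: 3/2 ⇒ (c0=-15/4, c1=3/2)
macro 3: S0 reads c1=3/2 → after 1×micro: -3/8; S1 reads c0=-15/4 → after 3×micro: 15/4 ⇒ (c0=-3/8, c1=15/4)
macro 4: S0 reads c1=15/4 → after 1×micro: 57/16; S1 reads c0=-3/8 → after 3×micro: 3/8 ⇒ (c0=57/16, c1=3/8)
macro 5: S0 reads c1=3/8 → after 1×micro: 69/32; S1 reads c0=57/16 → after 3×micro: -57/16 ⇒ (c0=69/32, c1=-57/16)
macro 6: S0 reads c1=-57/16 → after 1×micro: -159/64; S1 reads c0=69/32 → after 3×micro: -69/32 ⇒ (c0=-159/64, c1=-69/32)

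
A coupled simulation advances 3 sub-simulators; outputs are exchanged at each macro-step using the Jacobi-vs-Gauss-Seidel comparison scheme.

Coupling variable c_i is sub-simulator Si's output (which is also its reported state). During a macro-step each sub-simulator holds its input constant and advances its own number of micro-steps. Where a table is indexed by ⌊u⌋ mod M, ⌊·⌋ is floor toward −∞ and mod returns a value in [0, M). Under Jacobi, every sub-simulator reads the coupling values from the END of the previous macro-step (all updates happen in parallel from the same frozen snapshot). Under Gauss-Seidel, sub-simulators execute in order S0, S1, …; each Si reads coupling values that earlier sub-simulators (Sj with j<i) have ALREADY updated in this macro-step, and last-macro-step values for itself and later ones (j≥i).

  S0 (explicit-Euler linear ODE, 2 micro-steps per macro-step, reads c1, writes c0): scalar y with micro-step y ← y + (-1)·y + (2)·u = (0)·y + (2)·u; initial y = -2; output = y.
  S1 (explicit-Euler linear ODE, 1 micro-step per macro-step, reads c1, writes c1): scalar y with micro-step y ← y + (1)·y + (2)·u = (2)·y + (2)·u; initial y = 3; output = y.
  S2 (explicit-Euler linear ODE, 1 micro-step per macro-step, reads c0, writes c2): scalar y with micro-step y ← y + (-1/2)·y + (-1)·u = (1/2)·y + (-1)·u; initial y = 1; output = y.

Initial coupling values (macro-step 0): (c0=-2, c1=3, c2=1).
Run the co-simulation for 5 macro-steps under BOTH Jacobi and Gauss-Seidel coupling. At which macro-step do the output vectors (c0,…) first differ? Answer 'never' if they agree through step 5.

first divergence at macro-step: 1

[Jacobi] macro 1: S0 reads c1=3 → after 2×micro: 6; S1 reads c1=3 → after 1×micro: 12; S2 reads c0=-2 → after 1×micro: 5/2 ⇒ (c0=6, c1=12, c2=5/2)
[Jacobi] macro 2: S0 reads c1=12 → after 2×micro: 24; S1 reads c1=12 → after 1×micro: 48; S2 reads c0=6 → after 1×micro: -19/4 ⇒ (c0=24, c1=48, c2=-19/4)
[Jacobi] macro 3: S0 reads c1=48 → after 2×micro: 96; S1 reads c1=48 → after 1×micro: 192; S2 reads c0=24 → after 1×micro: -211/8 ⇒ (c0=96, c1=192, c2=-211/8)
[Jacobi] macro 4: S0 reads c1=192 → after 2×micro: 384; S1 reads c1=192 → after 1×micro: 768; S2 reads c0=96 → after 1×micro: -1747/16 ⇒ (c0=384, c1=768, c2=-1747/16)
[Jacobi] macro 5: S0 reads c1=768 → after 2×micro: 1536; S1 reads c1=768 → after 1×micro: 3072; S2 reads c0=384 → after 1×micro: -14035/32 ⇒ (c0=1536, c1=3072, c2=-14035/32)
[Gauss-Seidel] macro 1: S0 reads c1=3 → after 2×micro: 6; S1 reads c1=3 → after 1×micro: 12; S2 reads c0=6 → after 1×micro: -11/2 ⇒ (c0=6, c1=12, c2=-11/2)
[Gauss-Seidel] macro 2: S0 reads c1=12 → after 2×micro: 24; S1 reads c1=12 → after 1×micro: 48; S2 reads c0=24 → after 1×micro: -107/4 ⇒ (c0=24, c1=48, c2=-107/4)
[Gauss-Seidel] macro 3: S0 reads c1=48 → after 2×micro: 96; S1 reads c1=48 → after 1×micro: 192; S2 reads c0=96 → after 1×micro: -875/8 ⇒ (c0=96, c1=192, c2=-875/8)
[Gauss-Seidel] macro 4: S0 reads c1=192 → after 2×micro: 384; S1 reads c1=192 → after 1×micro: 768; S2 reads c0=384 → after 1×micro: -7019/16 ⇒ (c0=384, c1=768, c2=-7019/16)
[Gauss-Seidel] macro 5: S0 reads c1=768 → after 2×micro: 1536; S1 reads c1=768 → after 1×micro: 3072; S2 reads c0=1536 → after 1×micro: -56171/32 ⇒ (c0=1536, c1=3072, c2=-56171/32)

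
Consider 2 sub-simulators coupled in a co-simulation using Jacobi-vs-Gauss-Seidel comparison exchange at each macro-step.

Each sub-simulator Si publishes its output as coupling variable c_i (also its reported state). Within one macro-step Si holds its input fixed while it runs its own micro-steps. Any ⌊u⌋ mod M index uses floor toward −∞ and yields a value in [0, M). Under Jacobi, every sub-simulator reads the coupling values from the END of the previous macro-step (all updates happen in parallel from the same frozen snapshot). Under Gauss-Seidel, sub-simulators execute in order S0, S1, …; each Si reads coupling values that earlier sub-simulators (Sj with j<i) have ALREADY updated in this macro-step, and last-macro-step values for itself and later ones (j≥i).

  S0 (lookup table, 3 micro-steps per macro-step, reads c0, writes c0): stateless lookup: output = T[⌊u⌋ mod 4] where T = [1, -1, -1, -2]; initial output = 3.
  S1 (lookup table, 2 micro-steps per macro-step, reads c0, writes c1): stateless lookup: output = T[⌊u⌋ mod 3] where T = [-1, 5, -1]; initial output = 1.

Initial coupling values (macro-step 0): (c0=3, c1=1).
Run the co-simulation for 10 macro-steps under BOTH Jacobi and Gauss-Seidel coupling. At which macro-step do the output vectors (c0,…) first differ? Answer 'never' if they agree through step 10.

first divergence at macro-step: 1

[Jacobi] macro 1: S0 reads c0=3 → after 3×micro: -2; S1 reads c0=3 → after 2×micro: -1 ⇒ (c0=-2, c1=-1)
[Jacobi] macro 2: S0 reads c0=-2 → after 3×micro: -1; S1 reads c0=-2 → after 2×micro: 5 ⇒ (c0=-1, c1=5)
[Jacobi] macro 3: S0 reads c0=-1 → after 3×micro: -2; S1 reads c0=-1 → after 2×micro: -1 ⇒ (c0=-2, c1=-1)
[Jacobi] macro 4: S0 reads c0=-2 → after 3×micro: -1; S1 reads c0=-2 → after 2×micro: 5 ⇒ (c0=-1, c1=5)
[Jacobi] macro 5: S0 reads c0=-1 → after 3×micro: -2; S1 reads c0=-1 → after 2×micro: -1 ⇒ (c0=-2, c1=-1)
[Jacobi] macro 6: S0 reads c0=-2 → after 3×micro: -1; S1 reads c0=-2 → after 2×micro: 5 ⇒ (c0=-1, c1=5)
[Jacobi] macro 7: S0 reads c0=-1 → after 3×micro: -2; S1 reads c0=-1 → after 2×micro: -1 ⇒ (c0=-2, c1=-1)
[Jacobi] macro 8: S0 reads c0=-2 → after 3×micro: -1; S1 reads c0=-2 → after 2×micro: 5 ⇒ (c0=-1, c1=5)
[Jacobi] macro 9: S0 reads c0=-1 → after 3×micro: -2; S1 reads c0=-1 → after 2×micro: -1 ⇒ (c0=-2, c1=-1)
[Jacobi] macro 10: S0 reads c0=-2 → after 3×micro: -1; S1 reads c0=-2 → after 2×micro: 5 ⇒ (c0=-1, c1=5)
[Gauss-Seidel] macro 1: S0 reads c0=3 → after 3×micro: -2; S1 reads c0=-2 → after 2×micro: 5 ⇒ (c0=-2, c1=5)
[Gauss-Seidel] macro 2: S0 reads c0=-2 → after 3×micro: -1; S1 reads c0=-1 → after 2×micro: -1 ⇒ (c0=-1, c1=-1)
[Gauss-Seidel] macro 3: S0 reads c0=-1 → after 3×micro: -2; S1 reads c0=-2 → after 2×micro: 5 ⇒ (c0=-2, c1=5)
[Gauss-Seidel] macro 4: S0 reads c0=-2 → after 3×micro: -1; S1 reads c0=-1 → after 2×micro: -1 ⇒ (c0=-1, c1=-1)
[Gauss-Seidel] macro 5: S0 reads c0=-1 → after 3×micro: -2; S1 reads c0=-2 → after 2×micro: 5 ⇒ (c0=-2, c1=5)
[Gauss-Seidel] macro 6: S0 reads c0=-2 → after 3×micro: -1; S1 reads c0=-1 → after 2×micro: -1 ⇒ (c0=-1, c1=-1)
[Gauss-Seidel] macro 7: S0 reads c0=-1 → after 3×micro: -2; S1 reads c0=-2 → after 2×micro: 5 ⇒ (c0=-2, c1=5)
[Gauss-Seidel] macro 8: S0 reads c0=-2 → after 3×micro: -1; S1 reads c0=-1 → after 2×micro: -1 ⇒ (c0=-1, c1=-1)
[Gauss-Seidel] macro 9: S0 reads c0=-1 → after 3×micro: -2; S1 reads c0=-2 → after 2×micro: 5 ⇒ (c0=-2, c1=5)
[Gauss-Seidel] macro 10: S0 reads c0=-2 → after 3×micro: -1; S1 reads c0=-1 → after 2×micro: -1 ⇒ (c0=-1, c1=-1)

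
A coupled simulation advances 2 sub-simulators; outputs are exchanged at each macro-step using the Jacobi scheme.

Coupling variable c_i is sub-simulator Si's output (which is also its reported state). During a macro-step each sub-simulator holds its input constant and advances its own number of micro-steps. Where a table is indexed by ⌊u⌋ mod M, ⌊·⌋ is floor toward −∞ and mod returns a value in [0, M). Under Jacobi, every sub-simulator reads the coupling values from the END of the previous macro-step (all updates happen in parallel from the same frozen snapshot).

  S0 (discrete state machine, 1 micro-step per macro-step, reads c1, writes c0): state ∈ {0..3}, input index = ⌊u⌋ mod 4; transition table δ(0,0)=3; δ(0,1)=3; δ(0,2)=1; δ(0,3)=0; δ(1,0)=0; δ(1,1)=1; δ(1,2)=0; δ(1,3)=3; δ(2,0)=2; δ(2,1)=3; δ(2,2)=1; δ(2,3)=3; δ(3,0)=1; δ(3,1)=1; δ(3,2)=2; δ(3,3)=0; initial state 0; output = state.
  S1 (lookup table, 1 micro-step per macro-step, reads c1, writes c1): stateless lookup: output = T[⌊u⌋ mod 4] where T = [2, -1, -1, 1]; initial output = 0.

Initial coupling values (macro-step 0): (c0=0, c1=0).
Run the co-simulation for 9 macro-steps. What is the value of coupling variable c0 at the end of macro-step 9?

c0 at macro-step 9 = 3

macro 1: S0 reads c1=0 → after 1×micro: 3; S1 reads c1=0 → after 1×micro: 2 ⇒ (c0=3, c1=2)
macro 2: S0 reads c1=2 → after 1×micro: 2; S1 reads c1=2 → after 1×micro: -1 ⇒ (c0=2, c1=-1)
macro 3: S0 reads c1=-1 → after 1×micro: 3; S1 reads c1=-1 → after 1×micro: 1 ⇒ (c0=3, c1=1)
macro 4: S0 reads c1=1 → after 1×micro: 1; S1 reads c1=1 → after 1×micro: -1 ⇒ (c0=1, c1=-1)
macro 5: S0 reads c1=-1 → after 1×micro: 3; S1 reads c1=-1 → after 1×micro: 1 ⇒ (c0=3, c1=1)
macro 6: S0 reads c1=1 → after 1×micro: 1; S1 reads c1=1 → after 1×micro: -1 ⇒ (c0=1, c1=-1)
macro 7: S0 reads c1=-1 → after 1×micro: 3; S1 reads c1=-1 → after 1×micro: 1 ⇒ (c0=3, c1=1)
macro 8: S0 reads c1=1 → after 1×micro: 1; S1 reads c1=1 → after 1×micro: -1 ⇒ (c0=1, c1=-1)
macro 9: S0 reads c1=-1 → after 1×micro: 3; S1 reads c1=-1 → after 1×micro: 1 ⇒ (c0=3, c1=1)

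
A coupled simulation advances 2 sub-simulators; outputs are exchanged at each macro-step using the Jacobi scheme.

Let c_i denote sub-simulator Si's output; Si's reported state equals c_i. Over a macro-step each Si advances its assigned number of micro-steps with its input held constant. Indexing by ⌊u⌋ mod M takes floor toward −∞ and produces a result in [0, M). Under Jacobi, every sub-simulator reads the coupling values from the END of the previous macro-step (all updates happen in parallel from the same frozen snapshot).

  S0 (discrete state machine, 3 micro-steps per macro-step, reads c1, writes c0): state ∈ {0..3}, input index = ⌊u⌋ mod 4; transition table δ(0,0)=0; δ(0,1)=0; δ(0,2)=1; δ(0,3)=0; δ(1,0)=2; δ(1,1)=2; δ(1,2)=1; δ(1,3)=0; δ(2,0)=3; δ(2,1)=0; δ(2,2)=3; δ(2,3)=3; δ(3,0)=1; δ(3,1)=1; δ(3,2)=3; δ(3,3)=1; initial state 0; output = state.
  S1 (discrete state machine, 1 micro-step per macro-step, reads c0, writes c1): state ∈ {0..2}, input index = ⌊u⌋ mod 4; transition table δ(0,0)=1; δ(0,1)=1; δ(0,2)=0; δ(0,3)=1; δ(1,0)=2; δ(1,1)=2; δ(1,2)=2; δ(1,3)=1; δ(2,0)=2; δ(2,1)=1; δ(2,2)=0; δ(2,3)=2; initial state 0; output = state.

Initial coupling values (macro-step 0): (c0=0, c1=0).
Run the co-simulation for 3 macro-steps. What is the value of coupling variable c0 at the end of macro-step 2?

macro 1: S0 reads c1=0 → after 3×micro: 0; S1 reads c0=0 → after 1×micro: 1 ⇒ (c0=0, c1=1)
macro 2: S0 reads c1=1 → after 3×micro: 0; S1 reads c0=0 → after 1×micro: 2 ⇒ (c0=0, c1=2)
macro 3: S0 reads c1=2 → after 3×micro: 1; S1 reads c0=0 → after 1×micro: 2 ⇒ (c0=1, c1=2)

c0 at macro-step 2 = 0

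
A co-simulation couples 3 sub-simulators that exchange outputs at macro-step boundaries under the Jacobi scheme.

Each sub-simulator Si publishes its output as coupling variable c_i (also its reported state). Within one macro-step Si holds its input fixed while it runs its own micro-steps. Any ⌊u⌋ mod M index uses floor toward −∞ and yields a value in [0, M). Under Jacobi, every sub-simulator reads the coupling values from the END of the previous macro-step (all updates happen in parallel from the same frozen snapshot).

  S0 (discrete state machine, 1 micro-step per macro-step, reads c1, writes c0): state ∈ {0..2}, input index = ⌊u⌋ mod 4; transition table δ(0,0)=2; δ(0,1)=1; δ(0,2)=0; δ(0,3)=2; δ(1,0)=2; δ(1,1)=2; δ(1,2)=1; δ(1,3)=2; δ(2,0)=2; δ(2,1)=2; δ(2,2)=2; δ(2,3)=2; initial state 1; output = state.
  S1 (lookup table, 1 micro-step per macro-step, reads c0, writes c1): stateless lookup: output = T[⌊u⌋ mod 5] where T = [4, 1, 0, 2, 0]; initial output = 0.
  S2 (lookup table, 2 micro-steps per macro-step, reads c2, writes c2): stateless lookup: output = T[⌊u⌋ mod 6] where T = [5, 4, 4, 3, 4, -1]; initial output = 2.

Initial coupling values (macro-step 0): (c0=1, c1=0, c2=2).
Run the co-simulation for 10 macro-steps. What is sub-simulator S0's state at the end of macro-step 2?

S0 state at macro-step 2 = 2

macro 1: S0 reads c1=0 → after 1×micro: 2; S1 reads c0=1 → after 1×micro: 1; S2 reads c2=2 → after 2×micro: 4 ⇒ (c0=2, c1=1, c2=4)
macro 2: S0 reads c1=1 → after 1×micro: 2; S1 reads c0=2 → after 1×micro: 0; S2 reads c2=4 → after 2×micro: 4 ⇒ (c0=2, c1=0, c2=4)
macro 3: S0 reads c1=0 → after 1×micro: 2; S1 reads c0=2 → after 1×micro: 0; S2 reads c2=4 → after 2×micro: 4 ⇒ (c0=2, c1=0, c2=4)
macro 4: S0 reads c1=0 → after 1×micro: 2; S1 reads c0=2 → after 1×micro: 0; S2 reads c2=4 → after 2×micro: 4 ⇒ (c0=2, c1=0, c2=4)
macro 5: S0 reads c1=0 → after 1×micro: 2; S1 reads c0=2 → after 1×micro: 0; S2 reads c2=4 → after 2×micro: 4 ⇒ (c0=2, c1=0, c2=4)
macro 6: S0 reads c1=0 → after 1×micro: 2; S1 reads c0=2 → after 1×micro: 0; S2 reads c2=4 → after 2×micro: 4 ⇒ (c0=2, c1=0, c2=4)
macro 7: S0 reads c1=0 → after 1×micro: 2; S1 reads c0=2 → after 1×micro: 0; S2 reads c2=4 → after 2×micro: 4 ⇒ (c0=2, c1=0, c2=4)
macro 8: S0 reads c1=0 → after 1×micro: 2; S1 reads c0=2 → after 1×micro: 0; S2 reads c2=4 → after 2×micro: 4 ⇒ (c0=2, c1=0, c2=4)
macro 9: S0 reads c1=0 → after 1×micro: 2; S1 reads c0=2 → after 1×micro: 0; S2 reads c2=4 → after 2×micro: 4 ⇒ (c0=2, c1=0, c2=4)
macro 10: S0 reads c1=0 → after 1×micro: 2; S1 reads c0=2 → after 1×micro: 0; S2 reads c2=4 → after 2×micro: 4 ⇒ (c0=2, c1=0, c2=4)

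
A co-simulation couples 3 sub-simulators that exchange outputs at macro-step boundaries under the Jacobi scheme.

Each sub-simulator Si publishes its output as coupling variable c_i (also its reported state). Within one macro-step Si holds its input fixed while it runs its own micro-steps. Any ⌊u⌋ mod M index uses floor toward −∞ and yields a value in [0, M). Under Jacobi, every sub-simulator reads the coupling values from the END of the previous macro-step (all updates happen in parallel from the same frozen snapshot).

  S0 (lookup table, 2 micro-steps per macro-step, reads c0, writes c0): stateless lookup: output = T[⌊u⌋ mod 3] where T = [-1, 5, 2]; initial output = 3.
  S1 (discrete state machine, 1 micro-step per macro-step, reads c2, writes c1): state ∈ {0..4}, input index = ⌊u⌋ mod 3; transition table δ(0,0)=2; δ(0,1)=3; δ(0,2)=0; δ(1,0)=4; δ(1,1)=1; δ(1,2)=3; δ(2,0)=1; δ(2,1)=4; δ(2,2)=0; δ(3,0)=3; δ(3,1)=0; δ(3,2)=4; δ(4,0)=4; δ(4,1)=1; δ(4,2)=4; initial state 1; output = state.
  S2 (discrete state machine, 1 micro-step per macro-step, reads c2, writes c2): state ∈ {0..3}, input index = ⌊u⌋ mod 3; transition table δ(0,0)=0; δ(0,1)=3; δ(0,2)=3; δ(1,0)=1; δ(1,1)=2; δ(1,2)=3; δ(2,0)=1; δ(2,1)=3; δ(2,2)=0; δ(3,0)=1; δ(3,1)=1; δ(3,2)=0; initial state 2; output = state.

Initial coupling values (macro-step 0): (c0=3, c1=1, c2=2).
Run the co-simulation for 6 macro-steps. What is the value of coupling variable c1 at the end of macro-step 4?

c1 at macro-step 4 = 3

macro 1: S0 reads c0=3 → after 2×micro: -1; S1 reads c2=2 → after 1×micro: 3; S2 reads c2=2 → after 1×micro: 0 ⇒ (c0=-1, c1=3, c2=0)
macro 2: S0 reads c0=-1 → after 2×micro: 2; S1 reads c2=0 → after 1×micro: 3; S2 reads c2=0 → after 1×micro: 0 ⇒ (c0=2, c1=3, c2=0)
macro 3: S0 reads c0=2 → after 2×micro: 2; S1 reads c2=0 → after 1×micro: 3; S2 reads c2=0 → after 1×micro: 0 ⇒ (c0=2, c1=3, c2=0)
macro 4: S0 reads c0=2 → after 2×micro: 2; S1 reads c2=0 → after 1×micro: 3; S2 reads c2=0 → after 1×micro: 0 ⇒ (c0=2, c1=3, c2=0)
macro 5: S0 reads c0=2 → after 2×micro: 2; S1 reads c2=0 → after 1×micro: 3; S2 reads c2=0 → after 1×micro: 0 ⇒ (c0=2, c1=3, c2=0)
macro 6: S0 reads c0=2 → after 2×micro: 2; S1 reads c2=0 → after 1×micro: 3; S2 reads c2=0 → after 1×micro: 0 ⇒ (c0=2, c1=3, c2=0)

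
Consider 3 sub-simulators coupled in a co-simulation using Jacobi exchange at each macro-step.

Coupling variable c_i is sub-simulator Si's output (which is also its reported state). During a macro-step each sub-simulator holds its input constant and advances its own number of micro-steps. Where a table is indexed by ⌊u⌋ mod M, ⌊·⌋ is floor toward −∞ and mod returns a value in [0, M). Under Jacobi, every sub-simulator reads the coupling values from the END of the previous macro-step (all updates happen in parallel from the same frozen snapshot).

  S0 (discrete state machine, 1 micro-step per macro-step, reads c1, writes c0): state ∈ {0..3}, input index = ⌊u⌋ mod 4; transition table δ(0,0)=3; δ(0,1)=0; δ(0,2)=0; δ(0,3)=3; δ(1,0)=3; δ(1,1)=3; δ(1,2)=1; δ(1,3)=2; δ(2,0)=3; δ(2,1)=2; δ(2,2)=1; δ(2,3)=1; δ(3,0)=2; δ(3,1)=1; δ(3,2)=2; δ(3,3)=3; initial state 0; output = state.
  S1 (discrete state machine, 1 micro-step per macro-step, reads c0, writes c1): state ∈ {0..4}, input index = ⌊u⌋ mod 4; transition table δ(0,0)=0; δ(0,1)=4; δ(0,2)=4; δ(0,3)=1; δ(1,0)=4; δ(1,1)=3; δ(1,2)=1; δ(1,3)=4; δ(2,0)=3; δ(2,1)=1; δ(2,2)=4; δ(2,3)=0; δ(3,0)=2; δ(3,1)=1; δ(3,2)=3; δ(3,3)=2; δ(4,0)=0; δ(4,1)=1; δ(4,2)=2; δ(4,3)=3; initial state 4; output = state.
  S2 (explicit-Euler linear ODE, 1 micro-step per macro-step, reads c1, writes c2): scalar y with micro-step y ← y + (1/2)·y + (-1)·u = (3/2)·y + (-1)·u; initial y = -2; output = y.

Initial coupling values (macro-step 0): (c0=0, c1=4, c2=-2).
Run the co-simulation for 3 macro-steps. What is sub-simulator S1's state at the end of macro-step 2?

S1 state at macro-step 2 = 1

macro 1: S0 reads c1=4 → after 1×micro: 3; S1 reads c0=0 → after 1×micro: 0; S2 reads c1=4 → after 1×micro: -7 ⇒ (c0=3, c1=0, c2=-7)
macro 2: S0 reads c1=0 → after 1×micro: 2; S1 reads c0=3 → after 1×micro: 1; S2 reads c1=0 → after 1×micro: -21/2 ⇒ (c0=2, c1=1, c2=-21/2)
macro 3: S0 reads c1=1 → after 1×micro: 2; S1 reads c0=2 → after 1×micro: 1; S2 reads c1=1 → after 1×micro: -67/4 ⇒ (c0=2, c1=1, c2=-67/4)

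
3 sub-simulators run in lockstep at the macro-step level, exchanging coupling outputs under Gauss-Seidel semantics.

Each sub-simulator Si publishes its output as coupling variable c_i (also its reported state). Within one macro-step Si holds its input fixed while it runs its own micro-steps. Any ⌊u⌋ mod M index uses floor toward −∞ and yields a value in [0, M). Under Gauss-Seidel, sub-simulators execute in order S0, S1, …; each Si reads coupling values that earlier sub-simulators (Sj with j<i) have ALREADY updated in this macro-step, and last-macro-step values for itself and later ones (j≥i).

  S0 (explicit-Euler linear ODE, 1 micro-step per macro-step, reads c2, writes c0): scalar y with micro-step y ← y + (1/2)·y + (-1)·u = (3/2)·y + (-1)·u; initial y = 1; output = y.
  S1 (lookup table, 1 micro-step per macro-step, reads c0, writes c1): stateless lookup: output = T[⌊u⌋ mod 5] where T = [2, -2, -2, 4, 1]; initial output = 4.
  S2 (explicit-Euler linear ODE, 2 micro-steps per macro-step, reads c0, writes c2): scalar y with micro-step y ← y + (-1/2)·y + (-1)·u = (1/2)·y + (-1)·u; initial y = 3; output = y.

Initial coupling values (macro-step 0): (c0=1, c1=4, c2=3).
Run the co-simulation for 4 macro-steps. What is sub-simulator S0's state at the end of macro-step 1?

macro 1: S0 reads c2=3 → after 1×micro: -3/2; S1 reads c0=-3/2 → after 1×micro: 4; S2 reads c0=-3/2 → after 2×micro: 3 ⇒ (c0=-3/2, c1=4, c2=3)
macro 2: S0 reads c2=3 → after 1×micro: -21/4; S1 reads c0=-21/4 → after 1×micro: 1; S2 reads c0=-21/4 → after 2×micro: 69/8 ⇒ (c0=-21/4, c1=1, c2=69/8)
macro 3: S0 reads c2=69/8 → after 1×micro: -33/2; S1 reads c0=-33/2 → after 1×micro: 4; S2 reads c0=-33/2 → after 2×micro: 861/32 ⇒ (c0=-33/2, c1=4, c2=861/32)
macro 4: S0 reads c2=861/32 → after 1×micro: -1653/32; S1 reads c0=-1653/32 → after 1×micro: 4; S2 reads c0=-1653/32 → after 2×micro: 10779/128 ⇒ (c0=-1653/32, c1=4, c2=10779/128)

S0 state at macro-step 1 = -3/2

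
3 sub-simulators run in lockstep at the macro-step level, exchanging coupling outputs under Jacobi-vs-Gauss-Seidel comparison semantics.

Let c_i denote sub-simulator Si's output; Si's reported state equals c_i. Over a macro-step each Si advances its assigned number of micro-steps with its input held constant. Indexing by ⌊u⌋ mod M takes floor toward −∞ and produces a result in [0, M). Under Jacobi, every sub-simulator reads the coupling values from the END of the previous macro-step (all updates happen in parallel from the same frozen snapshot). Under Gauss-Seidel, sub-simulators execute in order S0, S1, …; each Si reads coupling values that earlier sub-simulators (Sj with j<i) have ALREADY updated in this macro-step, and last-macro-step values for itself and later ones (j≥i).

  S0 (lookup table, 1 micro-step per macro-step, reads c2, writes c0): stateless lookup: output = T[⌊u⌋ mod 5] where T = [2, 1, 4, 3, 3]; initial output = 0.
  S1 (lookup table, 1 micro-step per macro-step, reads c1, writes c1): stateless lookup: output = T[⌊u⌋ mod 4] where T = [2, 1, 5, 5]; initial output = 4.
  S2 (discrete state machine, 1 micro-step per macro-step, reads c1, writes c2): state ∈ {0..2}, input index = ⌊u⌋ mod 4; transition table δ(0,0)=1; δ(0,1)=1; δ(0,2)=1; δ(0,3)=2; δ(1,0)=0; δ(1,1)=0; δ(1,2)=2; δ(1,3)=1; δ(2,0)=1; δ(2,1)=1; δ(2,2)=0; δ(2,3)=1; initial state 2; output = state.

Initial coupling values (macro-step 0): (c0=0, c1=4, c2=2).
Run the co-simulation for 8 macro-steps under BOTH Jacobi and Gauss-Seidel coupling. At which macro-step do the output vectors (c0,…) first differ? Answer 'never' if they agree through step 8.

first divergence at macro-step: 1

[Jacobi] macro 1: S0 reads c2=2 → after 1×micro: 4; S1 reads c1=4 → after 1×micro: 2; S2 reads c1=4 → after 1×micro: 1 ⇒ (c0=4, c1=2, c2=1)
[Jacobi] macro 2: S0 reads c2=1 → after 1×micro: 1; S1 reads c1=2 → after 1×micro: 5; S2 reads c1=2 → after 1×micro: 2 ⇒ (c0=1, c1=5, c2=2)
[Jacobi] macro 3: S0 reads c2=2 → after 1×micro: 4; S1 reads c1=5 → after 1×micro: 1; S2 reads c1=5 → after 1×micro: 1 ⇒ (c0=4, c1=1, c2=1)
[Jacobi] macro 4: S0 reads c2=1 → after 1×micro: 1; S1 reads c1=1 → after 1×micro: 1; S2 reads c1=1 → after 1×micro: 0 ⇒ (c0=1, c1=1, c2=0)
[Jacobi] macro 5: S0 reads c2=0 → after 1×micro: 2; S1 reads c1=1 → after 1×micro: 1; S2 reads c1=1 → after 1×micro: 1 ⇒ (c0=2, c1=1, c2=1)
[Jacobi] macro 6: S0 reads c2=1 → after 1×micro: 1; S1 reads c1=1 → after 1×micro: 1; S2 reads c1=1 → after 1×micro: 0 ⇒ (c0=1, c1=1, c2=0)
[Jacobi] macro 7: S0 reads c2=0 → after 1×micro: 2; S1 reads c1=1 → after 1×micro: 1; S2 reads c1=1 → after 1×micro: 1 ⇒ (c0=2, c1=1, c2=1)
[Jacobi] macro 8: S0 reads c2=1 → after 1×micro: 1; S1 reads c1=1 → after 1×micro: 1; S2 reads c1=1 → after 1×micro: 0 ⇒ (c0=1, c1=1, c2=0)
[Gauss-Seidel] macro 1: S0 reads c2=2 → after 1×micro: 4; S1 reads c1=4 → after 1×micro: 2; S2 reads c1=2 → after 1×micro: 0 ⇒ (c0=4, c1=2, c2=0)
[Gauss-Seidel] macro 2: S0 reads c2=0 → after 1×micro: 2; S1 reads c1=2 → after 1×micro: 5; S2 reads c1=5 → after 1×micro: 1 ⇒ (c0=2, c1=5, c2=1)
[Gauss-Seidel] macro 3: S0 reads c2=1 → after 1×micro: 1; S1 reads c1=5 → after 1×micro: 1; S2 reads c1=1 → after 1×micro: 0 ⇒ (c0=1, c1=1, c2=0)
[Gauss-Seidel] macro 4: S0 reads c2=0 → after 1×micro: 2; S1 reads c1=1 → after 1×micro: 1; S2 reads c1=1 → after 1×micro: 1 ⇒ (c0=2, c1=1, c2=1)
[Gauss-Seidel] macro 5: S0 reads c2=1 → after 1×micro: 1; S1 reads c1=1 → after 1×micro: 1; S2 reads c1=1 → after 1×micro: 0 ⇒ (c0=1, c1=1, c2=0)
[Gauss-Seidel] macro 6: S0 reads c2=0 → after 1×micro: 2; S1 reads c1=1 → after 1×micro: 1; S2 reads c1=1 → after 1×micro: 1 ⇒ (c0=2, c1=1, c2=1)
[Gauss-Seidel] macro 7: S0 reads c2=1 → after 1×micro: 1; S1 reads c1=1 → after 1×micro: 1; S2 reads c1=1 → after 1×micro: 0 ⇒ (c0=1, c1=1, c2=0)
[Gauss-Seidel] macro 8: S0 reads c2=0 → after 1×micro: 2; S1 reads c1=1 → after 1×micro: 1; S2 reads c1=1 → after 1×micro: 1 ⇒ (c0=2, c1=1, c2=1)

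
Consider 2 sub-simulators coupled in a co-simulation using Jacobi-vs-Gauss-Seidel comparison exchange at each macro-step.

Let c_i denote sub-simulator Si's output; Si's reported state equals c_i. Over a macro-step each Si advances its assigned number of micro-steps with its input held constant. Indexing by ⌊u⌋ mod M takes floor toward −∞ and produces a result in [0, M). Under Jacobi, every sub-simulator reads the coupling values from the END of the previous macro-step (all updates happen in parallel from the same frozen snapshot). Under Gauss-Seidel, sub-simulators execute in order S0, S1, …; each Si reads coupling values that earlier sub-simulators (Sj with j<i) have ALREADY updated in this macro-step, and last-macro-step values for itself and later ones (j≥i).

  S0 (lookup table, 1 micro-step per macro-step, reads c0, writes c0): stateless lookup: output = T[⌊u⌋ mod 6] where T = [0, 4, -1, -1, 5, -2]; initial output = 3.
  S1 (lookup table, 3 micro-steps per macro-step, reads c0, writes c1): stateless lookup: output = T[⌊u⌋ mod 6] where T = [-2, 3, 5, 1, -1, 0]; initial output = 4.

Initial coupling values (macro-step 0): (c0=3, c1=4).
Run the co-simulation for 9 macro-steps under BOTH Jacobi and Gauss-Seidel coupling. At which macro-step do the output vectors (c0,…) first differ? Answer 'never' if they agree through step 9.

first divergence at macro-step: 1

[Jacobi] macro 1: S0 reads c0=3 → after 1×micro: -1; S1 reads c0=3 → after 3×micro: 1 ⇒ (c0=-1, c1=1)
[Jacobi] macro 2: S0 reads c0=-1 → after 1×micro: -2; S1 reads c0=-1 → after 3×micro: 0 ⇒ (c0=-2, c1=0)
[Jacobi] macro 3: S0 reads c0=-2 → after 1×micro: 5; S1 reads c0=-2 → after 3×micro: -1 ⇒ (c0=5, c1=-1)
[Jacobi] macro 4: S0 reads c0=5 → after 1×micro: -2; S1 reads c0=5 → after 3×micro: 0 ⇒ (c0=-2, c1=0)
[Jacobi] macro 5: S0 reads c0=-2 → after 1×micro: 5; S1 reads c0=-2 → after 3×micro: -1 ⇒ (c0=5, c1=-1)
[Jacobi] macro 6: S0 reads c0=5 → after 1×micro: -2; S1 reads c0=5 → after 3×micro: 0 ⇒ (c0=-2, c1=0)
[Jacobi] macro 7: S0 reads c0=-2 → after 1×micro: 5; S1 reads c0=-2 → after 3×micro: -1 ⇒ (c0=5, c1=-1)
[Jacobi] macro 8: S0 reads c0=5 → after 1×micro: -2; S1 reads c0=5 → after 3×micro: 0 ⇒ (c0=-2, c1=0)
[Jacobi] macro 9: S0 reads c0=-2 → after 1×micro: 5; S1 reads c0=-2 → after 3×micro: -1 ⇒ (c0=5, c1=-1)
[Gauss-Seidel] macro 1: S0 reads c0=3 → after 1×micro: -1; S1 reads c0=-1 → after 3×micro: 0 ⇒ (c0=-1, c1=0)
[Gauss-Seidel] macro 2: S0 reads c0=-1 → after 1×micro: -2; S1 reads c0=-2 → after 3×micro: -1 ⇒ (c0=-2, c1=-1)
[Gauss-Seidel] macro 3: S0 reads c0=-2 → after 1×micro: 5; S1 reads c0=5 → after 3×micro: 0 ⇒ (c0=5, c1=0)
[Gauss-Seidel] macro 4: S0 reads c0=5 → after 1×micro: -2; S1 reads c0=-2 → after 3×micro: -1 ⇒ (c0=-2, c1=-1)
[Gauss-Seidel] macro 5: S0 reads c0=-2 → after 1×micro: 5; S1 reads c0=5 → after 3×micro: 0 ⇒ (c0=5, c1=0)
[Gauss-Seidel] macro 6: S0 reads c0=5 → after 1×micro: -2; S1 reads c0=-2 → after 3×micro: -1 ⇒ (c0=-2, c1=-1)
[Gauss-Seidel] macro 7: S0 reads c0=-2 → after 1×micro: 5; S1 reads c0=5 → after 3×micro: 0 ⇒ (c0=5, c1=0)
[Gauss-Seidel] macro 8: S0 reads c0=5 → after 1×micro: -2; S1 reads c0=-2 → after 3×micro: -1 ⇒ (c0=-2, c1=-1)
[Gauss-Seidel] macro 9: S0 reads c0=-2 → after 1×micro: 5; S1 reads c0=5 → after 3×micro: 0 ⇒ (c0=5, c1=0)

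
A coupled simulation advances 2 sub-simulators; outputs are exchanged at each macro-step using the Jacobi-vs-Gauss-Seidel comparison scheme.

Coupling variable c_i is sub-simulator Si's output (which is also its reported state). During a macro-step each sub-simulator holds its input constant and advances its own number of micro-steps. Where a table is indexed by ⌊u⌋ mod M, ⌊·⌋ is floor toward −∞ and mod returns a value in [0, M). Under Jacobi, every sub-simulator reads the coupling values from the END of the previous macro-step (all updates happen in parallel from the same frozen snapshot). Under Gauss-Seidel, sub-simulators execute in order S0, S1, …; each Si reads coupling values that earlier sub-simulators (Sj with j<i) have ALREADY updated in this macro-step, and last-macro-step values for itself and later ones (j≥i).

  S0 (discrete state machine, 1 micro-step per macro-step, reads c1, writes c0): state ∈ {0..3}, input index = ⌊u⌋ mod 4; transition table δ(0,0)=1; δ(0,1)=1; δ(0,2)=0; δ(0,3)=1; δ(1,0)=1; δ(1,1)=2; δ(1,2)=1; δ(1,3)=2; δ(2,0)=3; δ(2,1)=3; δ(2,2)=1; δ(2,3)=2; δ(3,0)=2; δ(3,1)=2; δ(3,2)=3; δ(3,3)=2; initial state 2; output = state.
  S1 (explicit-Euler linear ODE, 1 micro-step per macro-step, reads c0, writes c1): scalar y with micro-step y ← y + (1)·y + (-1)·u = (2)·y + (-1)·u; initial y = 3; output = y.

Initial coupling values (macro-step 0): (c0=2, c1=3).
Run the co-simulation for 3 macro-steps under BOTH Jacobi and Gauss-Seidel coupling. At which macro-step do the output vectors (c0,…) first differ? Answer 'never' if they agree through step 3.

first divergence at macro-step: 2

[Jacobi] macro 1: S0 reads c1=3 → after 1×micro: 2; S1 reads c0=2 → after 1×micro: 4 ⇒ (c0=2, c1=4)
[Jacobi] macro 2: S0 reads c1=4 → after 1×micro: 3; S1 reads c0=2 → after 1×micro: 6 ⇒ (c0=3, c1=6)
[Jacobi] macro 3: S0 reads c1=6 → after 1×micro: 3; S1 reads c0=3 → after 1×micro: 9 ⇒ (c0=3, c1=9)
[Gauss-Seidel] macro 1: S0 reads c1=3 → after 1×micro: 2; S1 reads c0=2 → after 1×micro: 4 ⇒ (c0=2, c1=4)
[Gauss-Seidel] macro 2: S0 reads c1=4 → after 1×micro: 3; S1 reads c0=3 → after 1×micro: 5 ⇒ (c0=3, c1=5)
[Gauss-Seidel] macro 3: S0 reads c1=5 → after 1×micro: 2; S1 reads c0=2 → after 1×micro: 8 ⇒ (c0=2, c1=8)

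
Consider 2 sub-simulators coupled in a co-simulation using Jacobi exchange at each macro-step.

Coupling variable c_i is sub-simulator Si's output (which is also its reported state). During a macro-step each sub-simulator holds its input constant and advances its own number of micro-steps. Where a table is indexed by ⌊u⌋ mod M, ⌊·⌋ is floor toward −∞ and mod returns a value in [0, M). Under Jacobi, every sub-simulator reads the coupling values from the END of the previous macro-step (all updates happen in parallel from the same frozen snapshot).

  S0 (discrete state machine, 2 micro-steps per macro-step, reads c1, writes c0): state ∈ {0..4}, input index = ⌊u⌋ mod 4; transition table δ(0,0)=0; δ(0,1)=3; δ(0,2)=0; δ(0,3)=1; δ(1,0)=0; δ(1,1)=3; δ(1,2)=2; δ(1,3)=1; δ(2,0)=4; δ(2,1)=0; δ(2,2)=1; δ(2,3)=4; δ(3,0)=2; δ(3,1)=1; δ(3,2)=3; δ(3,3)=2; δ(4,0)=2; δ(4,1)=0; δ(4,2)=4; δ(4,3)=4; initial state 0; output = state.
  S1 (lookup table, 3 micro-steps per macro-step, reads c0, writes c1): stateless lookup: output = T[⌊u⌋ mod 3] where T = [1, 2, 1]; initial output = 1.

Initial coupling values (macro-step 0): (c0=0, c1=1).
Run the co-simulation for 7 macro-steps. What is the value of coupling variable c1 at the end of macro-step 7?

c1 at macro-step 7 = 2

macro 1: S0 reads c1=1 → after 2×micro: 1; S1 reads c0=0 → after 3×micro: 1 ⇒ (c0=1, c1=1)
macro 2: S0 reads c1=1 → after 2×micro: 1; S1 reads c0=1 → after 3×micro: 2 ⇒ (c0=1, c1=2)
macro 3: S0 reads c1=2 → after 2×micro: 1; S1 reads c0=1 → after 3×micro: 2 ⇒ (c0=1, c1=2)
macro 4: S0 reads c1=2 → after 2×micro: 1; S1 reads c0=1 → after 3×micro: 2 ⇒ (c0=1, c1=2)
macro 5: S0 reads c1=2 → after 2×micro: 1; S1 reads c0=1 → after 3×micro: 2 ⇒ (c0=1, c1=2)
macro 6: S0 reads c1=2 → after 2×micro: 1; S1 reads c0=1 → after 3×micro: 2 ⇒ (c0=1, c1=2)
macro 7: S0 reads c1=2 → after 2×micro: 1; S1 reads c0=1 → after 3×micro: 2 ⇒ (c0=1, c1=2)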